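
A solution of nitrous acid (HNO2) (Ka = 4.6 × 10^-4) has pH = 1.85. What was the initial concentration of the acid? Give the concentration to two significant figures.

C₀ = 4.5 × 10^-1 M

[H+] = 10^(-1.85) = 1.41 × 10^-2 M = x
Ka = x²/(C₀ − x) ⇒ C₀ = x + x²/Ka
C₀ = 1.41 × 10^-2 + (1.41 × 10^-2)²/(4.6 × 10^-4) = 4.46 × 10^-1 M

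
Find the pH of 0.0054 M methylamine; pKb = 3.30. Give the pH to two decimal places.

CH3NH2 + H2O ⇌ CH3NH3+ + OH-
Kb = 10^(−3.30) = 5.01 × 10^-4
Let x = [OH-] at equilibrium. Kb = x²/(0.0054 − x).
Here C₀/Kb ≈ 10.8, so the small-x approximation fails. Use the quadratic:
x = (−Kb + √(Kb² + 4·Kb·C₀))/2 = 1.41 × 10^-3 M
pOH = 2.85, so pH = 14.00 − pOH = 11.15

pH = 11.15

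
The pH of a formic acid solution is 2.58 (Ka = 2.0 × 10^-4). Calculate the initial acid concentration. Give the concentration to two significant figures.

C₀ = 3.7 × 10^-2 M

[H+] = 10^(-2.58) = 2.63 × 10^-3 M = x
Ka = x²/(C₀ − x) ⇒ C₀ = x + x²/Ka
C₀ = 2.63 × 10^-3 + (2.63 × 10^-3)²/(2.0 × 10^-4) = 3.72 × 10^-2 M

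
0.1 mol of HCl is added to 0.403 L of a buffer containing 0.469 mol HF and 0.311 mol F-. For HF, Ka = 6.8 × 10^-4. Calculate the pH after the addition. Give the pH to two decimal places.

Added H+ converts F- to HF: HF → 0.569 mol, F- → 0.211 mol.
pKa = −log(6.8 × 10^-4) = 3.167
Henderson–Hasselbalch with mole ratio 0.211/0.569: pH = 3.167 + (-0.431)

pH = 2.74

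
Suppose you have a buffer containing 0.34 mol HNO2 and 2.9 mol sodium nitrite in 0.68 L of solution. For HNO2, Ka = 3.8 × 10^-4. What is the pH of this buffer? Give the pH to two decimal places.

pKa = −log(3.8 × 10^-4) = 3.420
Henderson–Hasselbalch: pH = pKa + log([NO2-]/[HNO2]) = 3.420 + log(2.9/0.34)
pH = 3.420 + (+0.931) = 4.35

pH = 4.35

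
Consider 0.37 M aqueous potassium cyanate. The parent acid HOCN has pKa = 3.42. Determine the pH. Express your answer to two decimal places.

OCN- is the conjugate base of the weak acid HOCN.
Ka = 10^(−3.42) = 3.80 × 10^-4
Kb = Kw/Ka = 1.0×10^-14 / 3.80 × 10^-4 = 2.63 × 10^-11
From the ICE table, Kb = [OH-]²/(0.37 − [OH-]) = 2.63 × 10^-11.
Assume [OH-] ≪ 0.37: [OH-] ≈ √(2.63 × 10^-11 × 0.37) = 3.12 × 10^-6 M
([OH-]/C₀ = 0.00084% < 5%, so the approximation holds.)
pOH = −log(3.12 × 10^-6) = 5.51; pH = 14.00 − 5.51 = 8.49

pH = 8.49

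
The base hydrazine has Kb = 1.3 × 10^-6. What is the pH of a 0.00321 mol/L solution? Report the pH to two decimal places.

N2H4 + H2O ⇌ N2H5+ + OH-
From the ICE table, Kb = [OH-]²/(0.00321 − [OH-]) = 1.3 × 10^-6.
Assume [OH-] ≪ 0.00321: [OH-] ≈ √(1.3 × 10^-6 × 0.00321) = 6.46 × 10^-5 M
([OH-]/C₀ = 2% < 5%, so the approximation holds.)
pOH = 4.19, so pH = 14.00 − pOH = 9.81

pH = 9.81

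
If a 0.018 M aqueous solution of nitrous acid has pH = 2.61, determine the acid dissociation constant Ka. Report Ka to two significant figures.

[H+] = 10^(-2.61) = 2.45 × 10^-3 M
At equilibrium [HA] = 0.018 − 2.45 × 10^-3 = 1.55 × 10^-2 M
Ka = [H+][A-]/[HA] = (2.45 × 10^-3)² / 1.55 × 10^-2 = 3.9 × 10^-4

Ka = 3.9 × 10^-4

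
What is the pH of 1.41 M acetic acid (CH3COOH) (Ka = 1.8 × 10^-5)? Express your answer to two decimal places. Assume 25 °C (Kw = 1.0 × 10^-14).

CH3COOH ⇌ CH3COO- + H+
From the ICE table, Ka = x²/(1.41 − x) = 1.8 × 10^-5.
Since Ka ≪ C₀, x ≈ √(Ka·C₀) = 5.04 × 10^-3 M.
pH = −log(5.04 × 10^-3) = 2.30

pH = 2.30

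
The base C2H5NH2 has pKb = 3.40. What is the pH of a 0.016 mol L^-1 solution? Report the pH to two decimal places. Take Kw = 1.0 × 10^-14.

C2H5NH2 + H2O ⇌ C2H5NH3+ + OH-
Kb = 10^(−3.40) = 3.98 × 10^-4
From the ICE table, Kb = [OH-]²/(0.016 − [OH-]) = 3.98 × 10^-4.
[OH-] is not negligible relative to C₀; solve [OH-]² + 0.000398·[OH-] − 6.37e-06 = 0.
[OH-] = (−Kb + √(Kb² + 4·Kb·C₀))/2 = 2.33 × 10^-3 M
pOH = −log(2.33 × 10^-3) = 2.63; pH = 14.00 − 2.63 = 11.37

pH = 11.37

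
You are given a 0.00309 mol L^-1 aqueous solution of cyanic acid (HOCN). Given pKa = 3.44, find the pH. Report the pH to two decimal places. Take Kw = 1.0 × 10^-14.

pH = 3.05

HOCN ⇌ OCN- + H+
Ka = 10^(−3.44) = 3.63 × 10^-4
Let x = [H+] at equilibrium. Ka = x²/(0.00309 − x).
x is not negligible relative to C₀; solve x² + 0.000363·x − 1.12e-06 = 0.
x = [−0.000363 + √(0.000363² + 4.49e-06)]/2 = 8.93 × 10^-4 M
pH = −log[H+] = −log(8.93 × 10^-4) = 3.05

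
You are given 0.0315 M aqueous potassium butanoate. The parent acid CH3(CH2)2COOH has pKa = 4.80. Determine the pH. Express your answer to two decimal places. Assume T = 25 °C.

pH = 8.65

CH3(CH2)2COO- is the conjugate base of the weak acid CH3(CH2)2COOH.
Ka = 10^(−4.80) = 1.58 × 10^-5
Kb = Kw/Ka = 1.0×10^-14 / 1.58 × 10^-5 = 6.33 × 10^-10
Kb = [OH-]²/(0.0315 − [OH-]) = 6.33 × 10^-10
Neglecting [OH-] in the denominator: [OH-] = √(6.33 × 10^-10 × 0.0315) = 4.47 × 10^-6 M
Check: 0.014% ionized — well under 5%, approximation valid.
pOH = 5.35, so pH = 14.00 − pOH = 8.65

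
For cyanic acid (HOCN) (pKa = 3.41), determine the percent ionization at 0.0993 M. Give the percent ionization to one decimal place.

HOCN ⇌ OCN- + H+; let x = [H+] at equilibrium.
Ka = 10^(−3.41) = 3.89 × 10^-4
Ka = x²/(C₀ − x); solving the quadratic gives x = 6.02 × 10^-3 M.
% ionization = x/C₀ × 100% = 6.02 × 10^-3/0.0993 × 100% = 6.1%

6.1%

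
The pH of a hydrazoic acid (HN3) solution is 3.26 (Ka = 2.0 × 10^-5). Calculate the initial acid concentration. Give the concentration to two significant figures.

C₀ = 1.6 × 10^-2 M

[H+] = 10^(-3.26) = 5.50 × 10^-4 M = x
Ka = x²/(C₀ − x) ⇒ C₀ = x + x²/Ka
C₀ = 5.50 × 10^-4 + (5.50 × 10^-4)²/(2.0 × 10^-5) = 1.57 × 10^-2 M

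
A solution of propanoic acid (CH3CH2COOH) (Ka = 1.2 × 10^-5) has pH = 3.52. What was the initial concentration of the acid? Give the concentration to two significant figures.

C₀ = 7.9 × 10^-3 M

[H+] = 10^(-3.52) = 3.02 × 10^-4 M = x
Ka = x²/(C₀ − x) ⇒ C₀ = x + x²/Ka
C₀ = 3.02 × 10^-4 + (3.02 × 10^-4)²/(1.2 × 10^-5) = 7.90 × 10^-3 M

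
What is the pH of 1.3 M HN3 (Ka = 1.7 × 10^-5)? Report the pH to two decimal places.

pH = 2.33

HN3 ⇌ N3- + H+
From the ICE table, Ka = [H+]²/(1.3 − [H+]) = 1.7 × 10^-5.
Assume [H+] ≪ 1.3: [H+] ≈ √(1.7 × 10^-5 × 1.3) = 4.70 × 10^-3 M
Check: 0.36% ionized — well under 5%, approximation valid.
pH = −log(4.70 × 10^-3) = 2.33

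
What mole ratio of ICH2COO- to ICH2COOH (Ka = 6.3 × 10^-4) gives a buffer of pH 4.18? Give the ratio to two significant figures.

ratio = 9.5

pKa = -log(6.3 × 10^-4) = 3.201
pH = pKa + log(r) ⇒ log(r) = 4.18 − 3.201 = +0.979
r = [ICH2COO-]/[ICH2COOH] = 10^(+0.979) = 9.53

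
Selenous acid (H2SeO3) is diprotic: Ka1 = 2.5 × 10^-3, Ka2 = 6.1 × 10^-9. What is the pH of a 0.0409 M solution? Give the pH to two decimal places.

Since Ka1 ≫ Ka2, the first ionization dominates [H+].
Ka1 = x²/(0.0409 − x) = 2.5 × 10^-3
Solving the quadratic: x = (−Ka1 + √(Ka1² + 4·Ka1·C₀))/2 = 8.94 × 10^-3 M
pH = −log(8.94 × 10^-3) = 2.05

pH = 2.05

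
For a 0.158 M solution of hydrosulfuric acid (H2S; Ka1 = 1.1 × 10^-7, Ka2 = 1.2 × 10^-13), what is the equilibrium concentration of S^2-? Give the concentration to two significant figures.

First ionization gives [H+] ≈ [HS-] = 1.32 × 10^-4 M.
Second step: Ka2 = [H+][S^2-]/[HS-] ≈ [S^2-] (since [H+] ≈ [HS-]).
So [S^2-] ≈ Ka2.

1.2 × 10^-13 M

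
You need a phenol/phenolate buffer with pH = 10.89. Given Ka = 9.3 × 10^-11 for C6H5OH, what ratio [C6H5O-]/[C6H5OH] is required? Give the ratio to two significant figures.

pKa = -log(9.3 × 10^-11) = 10.032
pH = pKa + log(r) ⇒ log(r) = 10.89 − 10.032 = +0.858
r = [C6H5O-]/[C6H5OH] = 10^(+0.858) = 7.21

ratio = 7.2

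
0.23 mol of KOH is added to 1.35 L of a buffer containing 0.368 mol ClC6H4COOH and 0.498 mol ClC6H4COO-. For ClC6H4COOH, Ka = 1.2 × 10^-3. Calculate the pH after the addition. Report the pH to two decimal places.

After neutralization: n(ClC6H4COOH) = 0.138 mol, n(ClC6H4COO-) = 0.728 mol.
pKa = −log(1.2 × 10^-3) = 2.921
Henderson–Hasselbalch with mole ratio 0.728/0.138: pH = 2.921 + (+0.722)

pH = 3.64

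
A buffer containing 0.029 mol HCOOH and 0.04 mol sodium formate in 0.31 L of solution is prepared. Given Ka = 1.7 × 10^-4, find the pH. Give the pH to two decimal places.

pKa = −log(1.7 × 10^-4) = 3.770
Using pH = pKa + log([base]/[acid]) with [base]/[acid] = 0.04/0.029:
pH = 3.770 + (+0.140) = 3.91

pH = 3.91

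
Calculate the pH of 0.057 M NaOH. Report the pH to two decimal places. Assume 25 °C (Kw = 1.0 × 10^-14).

pH = 12.76

NaOH is a strong base; [OH-] = 0.057 M.
pOH = -log(0.057) = 1.24
pH = 14.00 - 1.24 = 12.76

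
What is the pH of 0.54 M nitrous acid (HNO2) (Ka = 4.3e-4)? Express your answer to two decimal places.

pH = 1.82

HNO2 ⇌ NO2- + H+
Ka = [H+]²/(0.54 − [H+]) = 4.3 × 10^-4
Neglecting [H+] in the denominator: [H+] = √(4.3 × 10^-4 × 0.54) = 1.52 × 10^-2 M
pH = −log[H+] = −log(1.52 × 10^-2) = 1.82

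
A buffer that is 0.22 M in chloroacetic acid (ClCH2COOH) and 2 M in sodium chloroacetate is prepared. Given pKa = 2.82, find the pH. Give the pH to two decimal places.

pH = 3.78

Henderson–Hasselbalch: pH = pKa + log([ClCH2COO-]/[ClCH2COOH]) = 2.82 + log(2/0.22)
pH = 2.82 + (+0.959) = 3.78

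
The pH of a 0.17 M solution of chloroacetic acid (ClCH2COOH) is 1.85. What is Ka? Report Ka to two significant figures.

[H+] = 10^(-1.85) = 1.41 × 10^-2 M
At equilibrium [HA] = 0.17 − 1.41 × 10^-2 = 1.56 × 10^-1 M
Ka = [H+][A-]/[HA] = (1.41 × 10^-2)² / 1.56 × 10^-1 = 1.3 × 10^-3

Ka = 1.3 × 10^-3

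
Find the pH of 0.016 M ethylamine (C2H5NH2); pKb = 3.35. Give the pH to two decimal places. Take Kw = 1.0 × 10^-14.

pH = 11.39

C2H5NH2 + H2O ⇌ C2H5NH3+ + OH-
Kb = 10^(−3.35) = 4.47 × 10^-4
From the ICE table, Kb = [OH-]²/(0.016 − [OH-]) = 4.47 × 10^-4.
Here C₀/Kb ≈ 35.8, so the small-[OH-] approximation fails. Use the quadratic:
[OH-] = (−Kb + √(Kb² + 4·Kb·C₀))/2 = 2.46 × 10^-3 M
pOH = −log(2.46 × 10^-3) = 2.61; pH = 14.00 − 2.61 = 11.39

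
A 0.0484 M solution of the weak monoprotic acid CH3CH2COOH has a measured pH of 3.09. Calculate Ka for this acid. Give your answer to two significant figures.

Ka = 1.4 × 10^-5

[H+] = 10^(-3.09) = 8.13 × 10^-4 M
At equilibrium [HA] = 0.0484 − 8.13 × 10^-4 = 4.76 × 10^-2 M
Ka = [H+][A-]/[HA] = (8.13 × 10^-4)² / 4.76 × 10^-2 = 1.4 × 10^-5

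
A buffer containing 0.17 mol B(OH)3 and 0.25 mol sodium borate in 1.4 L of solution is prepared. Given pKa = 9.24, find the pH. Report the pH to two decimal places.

pH = 9.41

Henderson–Hasselbalch: pH = pKa + log([B(OH)4-]/[B(OH)3]) = 9.24 + log(0.25/0.17)
pH = 9.24 + (+0.167) = 9.41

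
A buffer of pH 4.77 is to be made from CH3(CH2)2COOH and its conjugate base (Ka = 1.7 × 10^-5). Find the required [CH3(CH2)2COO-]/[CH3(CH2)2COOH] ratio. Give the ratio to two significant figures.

pKa = -log(1.7 × 10^-5) = 4.770
pH = pKa + log(r) ⇒ log(r) = 4.77 − 4.770 = +0.000
r = [CH3(CH2)2COO-]/[CH3(CH2)2COOH] = 10^(+0.000) = 1

ratio = 1.0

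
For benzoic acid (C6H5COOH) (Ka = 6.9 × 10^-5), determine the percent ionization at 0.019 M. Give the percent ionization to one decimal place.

C6H5COOH ⇌ C6H5COO- + H+; let x = [H+] at equilibrium.
Ka = x²/(C₀ − x); solving the quadratic gives x = 1.11 × 10^-3 M.
% ionization = x/C₀ × 100% = 1.11 × 10^-3/0.019 × 100% = 5.8%

5.8%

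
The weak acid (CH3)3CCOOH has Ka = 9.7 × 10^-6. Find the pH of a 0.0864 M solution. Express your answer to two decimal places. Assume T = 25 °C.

pH = 3.04

(CH3)3CCOOH ⇌ (CH3)3CCOO- + H+
From the ICE table, Ka = [H+]²/(0.0864 − [H+]) = 9.7 × 10^-6.
Assume [H+] ≪ 0.0864: [H+] ≈ √(9.7 × 10^-6 × 0.0864) = 9.15 × 10^-4 M
pH = −log[H+] = −log(9.15 × 10^-4) = 3.04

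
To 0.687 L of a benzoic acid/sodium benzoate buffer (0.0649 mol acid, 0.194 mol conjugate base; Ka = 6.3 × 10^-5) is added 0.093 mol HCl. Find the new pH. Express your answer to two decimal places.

pH = 4.01

After neutralization: n(C6H5COOH) = 0.158 mol, n(C6H5COO-) = 0.101 mol.
pKa = −log(6.3 × 10^-5) = 4.201
pH = pKa + log(n_C6H5COO-/n_C6H5COOH) = 4.201 + log(0.101/0.158) = 4.201 + (-0.194)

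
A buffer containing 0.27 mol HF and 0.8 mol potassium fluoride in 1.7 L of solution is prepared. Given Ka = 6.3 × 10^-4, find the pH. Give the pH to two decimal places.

pKa = −log(6.3 × 10^-4) = 3.201
pH = pKa + log([A⁻]/[HA]) = 3.201 + log(0.8/0.27)
pH = 3.201 + (+0.472) = 3.67

pH = 3.67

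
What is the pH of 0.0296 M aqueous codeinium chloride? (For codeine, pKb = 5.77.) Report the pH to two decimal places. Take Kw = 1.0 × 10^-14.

pH = 4.88

C18H22NO3+ is the conjugate acid of the weak base C18H21NO3.
Kb = 10^(−5.77) = 1.70 × 10^-6
Ka = Kw/Kb = 1.0×10^-14 / 1.70 × 10^-6 = 5.88 × 10^-9
Ka = x²/(0.0296 − x) = 5.88 × 10^-9
Since Ka ≪ C₀, x ≈ √(Ka·C₀) = 1.32 × 10^-5 M.
pH = −log(1.32 × 10^-5) = 4.88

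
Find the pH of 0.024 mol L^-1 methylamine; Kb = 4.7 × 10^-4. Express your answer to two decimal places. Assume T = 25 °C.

CH3NH2 + H2O ⇌ CH3NH3+ + OH-
From the ICE table, Kb = [OH-]²/(0.024 − [OH-]) = 4.7 × 10^-4.
The 5% rule fails; solving [OH-]² + Kb·[OH-] − Kb·C₀ = 0 exactly:
[OH-] = (−Kb + √(Kb² + 4·Kb·C₀))/2 = 3.13 × 10^-3 M
pOH = −log(3.13 × 10^-3) = 2.50; pH = 14.00 − 2.50 = 11.50

pH = 11.50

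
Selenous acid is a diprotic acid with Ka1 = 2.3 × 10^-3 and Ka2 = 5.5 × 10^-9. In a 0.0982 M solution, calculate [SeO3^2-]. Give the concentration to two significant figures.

First ionization gives [H+] ≈ [HSeO3-] = 1.39 × 10^-2 M.
Second step: Ka2 = [H+][SeO3^2-]/[HSeO3-] ≈ [SeO3^2-] (since [H+] ≈ [HSeO3-]).
So [SeO3^2-] ≈ Ka2.

5.5 × 10^-9 M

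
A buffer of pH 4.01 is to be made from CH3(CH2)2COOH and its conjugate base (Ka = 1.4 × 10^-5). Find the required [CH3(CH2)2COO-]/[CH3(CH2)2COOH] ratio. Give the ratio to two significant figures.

pKa = -log(1.4 × 10^-5) = 4.854
pH = pKa + log(r) ⇒ log(r) = 4.01 − 4.854 = -0.844
r = [CH3(CH2)2COO-]/[CH3(CH2)2COOH] = 10^(-0.844) = 0.143

ratio = 0.14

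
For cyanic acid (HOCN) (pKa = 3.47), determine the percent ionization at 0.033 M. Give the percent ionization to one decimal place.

9.6%

HOCN ⇌ OCN- + H+; let x = [H+] at equilibrium.
Ka = 10^(−3.47) = 3.39 × 10^-4
Ka = x²/(C₀ − x); solving the quadratic gives x = 3.18 × 10^-3 M.
% ionization = x/C₀ × 100% = 3.18 × 10^-3/0.033 × 100% = 9.6%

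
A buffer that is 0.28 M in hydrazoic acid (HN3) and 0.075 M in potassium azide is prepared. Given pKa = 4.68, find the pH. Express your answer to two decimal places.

Using pH = pKa + log([base]/[acid]) with [base]/[acid] = 0.075/0.28:
pH = 4.68 + (-0.572) = 4.11

pH = 4.11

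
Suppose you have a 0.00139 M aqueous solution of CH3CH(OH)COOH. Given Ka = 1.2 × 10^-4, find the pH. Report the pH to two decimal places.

pH = 3.45

CH3CH(OH)COOH ⇌ CH3CH(OH)COO- + H+
Let x = [H+] at equilibrium. Ka = x²/(0.00139 − x).
The 5% rule fails; solving x² + Ka·x − Ka·C₀ = 0 exactly:
x = (−Ka + √(Ka² + 4·Ka·C₀))/2 = 3.53 × 10^-4 M
pH = −log(3.53 × 10^-4) = 3.45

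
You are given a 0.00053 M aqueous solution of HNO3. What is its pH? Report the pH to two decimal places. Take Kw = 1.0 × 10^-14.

pH = 3.28

HNO3 is a strong acid and dissociates completely, so [H+] = 0.00053 M.
pH = -log(0.00053) = 3.28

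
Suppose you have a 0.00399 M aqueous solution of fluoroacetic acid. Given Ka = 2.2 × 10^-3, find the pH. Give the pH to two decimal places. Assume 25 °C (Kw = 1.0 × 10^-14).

pH = 2.69

FCH2COOH ⇌ FCH2COO- + H+
Let x = [H+] at equilibrium. Ka = x²/(0.00399 − x).
x is not negligible relative to C₀; solve x² + 0.0022·x − 8.78e-06 = 0.
x = (−Ka + √(Ka² + 4·Ka·C₀))/2 = 2.06 × 10^-3 M
pH = −log[H+] = −log(2.06 × 10^-3) = 2.69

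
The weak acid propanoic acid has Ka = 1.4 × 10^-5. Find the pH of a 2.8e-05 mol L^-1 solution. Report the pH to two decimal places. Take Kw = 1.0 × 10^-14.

CH3CH2COOH ⇌ CH3CH2COO- + H+
From the ICE table, Ka = [H+]²/(2.8e-05 − [H+]) = 1.4 × 10^-5.
[H+] is not negligible relative to C₀; solve [H+]² + 1.4e-05·[H+] − 3.92e-10 = 0.
[H+] = (−Ka + √(Ka² + 4·Ka·C₀))/2 = 1.40 × 10^-5 M
pH = −log[H+] = −log(1.40 × 10^-5) = 4.85

pH = 4.85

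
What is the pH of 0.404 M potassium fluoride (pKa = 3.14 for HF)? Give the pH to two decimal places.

pH = 8.37

F- is the conjugate base of the weak acid HF.
Ka = 10^(−3.14) = 7.24 × 10^-4
Kb = Kw/Ka = 1.0×10^-14 / 7.24 × 10^-4 = 1.38 × 10^-11
From the ICE table, Kb = x²/(0.404 − x) = 1.38 × 10^-11.
Since Kb ≪ C₀, x ≈ √(Kb·C₀) = 2.36 × 10^-6 M.
(x/C₀ = 0.00058% < 5%, so the approximation holds.)
pOH = 5.63, so pH = 14.00 − pOH = 8.37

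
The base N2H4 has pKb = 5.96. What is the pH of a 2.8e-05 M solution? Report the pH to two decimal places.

pH = 8.70

N2H4 + H2O ⇌ N2H5+ + OH-
Kb = 10^(−5.96) = 1.10 × 10^-6
Kb = [OH-]²/(2.8e-05 − [OH-]) = 1.10 × 10^-6
[OH-] is not negligible relative to C₀; solve [OH-]² + 1.1e-06·[OH-] − 3.08e-11 = 0.
[OH-] = [−1.1e-06 + √(1.1e-06² + 1.23e-10)]/2 = 5.03 × 10^-6 M
pOH = −log(5.03 × 10^-6) = 5.30; pH = 14.00 − 5.30 = 8.70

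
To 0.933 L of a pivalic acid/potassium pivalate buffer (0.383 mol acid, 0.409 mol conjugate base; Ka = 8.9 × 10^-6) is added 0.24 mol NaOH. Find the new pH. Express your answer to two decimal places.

OH- converts (CH3)3CCOOH to (CH3)3CCOO-: (CH3)3CCOOH → 0.143 mol, (CH3)3CCOO- → 0.649 mol.
pKa = −log(8.9 × 10^-6) = 5.051
pH = pKa + log([A⁻]/[HA]) = 5.051 + log(0.649/0.143) = 5.051 +0.657

pH = 5.71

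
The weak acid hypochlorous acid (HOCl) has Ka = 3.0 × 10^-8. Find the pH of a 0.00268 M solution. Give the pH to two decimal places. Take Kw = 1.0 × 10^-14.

HOCl ⇌ OCl- + H+
From the ICE table, Ka = [H+]²/(0.00268 − [H+]) = 3.0 × 10^-8.
Neglecting [H+] in the denominator: [H+] = √(3.0 × 10^-8 × 0.00268) = 8.97 × 10^-6 M
Check: 0.33% ionized — well under 5%, approximation valid.
pH = −log[H+] = −log(8.97 × 10^-6) = 5.05

pH = 5.05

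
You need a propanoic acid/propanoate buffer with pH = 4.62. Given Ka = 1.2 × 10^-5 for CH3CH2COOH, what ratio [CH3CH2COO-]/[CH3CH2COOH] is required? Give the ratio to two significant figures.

pKa = -log(1.2 × 10^-5) = 4.921
pH = pKa + log(r) ⇒ log(r) = 4.62 − 4.921 = -0.301
r = [CH3CH2COO-]/[CH3CH2COOH] = 10^(-0.301) = 0.5

ratio = 0.50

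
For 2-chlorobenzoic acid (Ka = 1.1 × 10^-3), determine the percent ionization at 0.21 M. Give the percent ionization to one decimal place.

7.0%

ClC6H4COOH ⇌ ClC6H4COO- + H+; let x = [H+] at equilibrium.
Ka = x²/(C₀ − x); solving the quadratic gives x = 1.47 × 10^-2 M.
% ionization = x/C₀ × 100% = 1.47 × 10^-2/0.21 × 100% = 7.0%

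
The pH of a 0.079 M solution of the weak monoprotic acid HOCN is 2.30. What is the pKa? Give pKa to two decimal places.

pKa = 3.47

[H+] = 10^(-2.30) = 5.01 × 10^-3 M
At equilibrium [HA] = 0.079 − 5.01 × 10^-3 = 7.40 × 10^-2 M
Ka = [H+][A-]/[HA] = (5.01 × 10^-3)² / 7.40 × 10^-2 = 3.39 × 10^-4
pKa = -log(3.39 × 10^-4) = 3.47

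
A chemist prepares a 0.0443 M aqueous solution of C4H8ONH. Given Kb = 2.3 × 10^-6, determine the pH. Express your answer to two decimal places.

pH = 10.50

C4H8ONH + H2O ⇌ C4H8ONH2+ + OH-
From the ICE table, Kb = x²/(0.0443 − x) = 2.3 × 10^-6.
Since Kb ≪ C₀, x ≈ √(Kb·C₀) = 3.19 × 10^-4 M.
pOH = 3.50, so pH = 14.00 − pOH = 10.50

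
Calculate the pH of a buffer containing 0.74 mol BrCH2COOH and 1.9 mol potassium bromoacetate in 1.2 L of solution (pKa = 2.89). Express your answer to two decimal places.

Using pH = pKa + log([base]/[acid]) with [base]/[acid] = 1.9/0.74:
pH = 2.89 + (+0.410) = 3.30

pH = 3.30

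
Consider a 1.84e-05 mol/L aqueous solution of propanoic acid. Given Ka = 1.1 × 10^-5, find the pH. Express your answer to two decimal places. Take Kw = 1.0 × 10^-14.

pH = 5.01

CH3CH2COOH ⇌ CH3CH2COO- + H+
Ka = x²/(1.84e-05 − x) = 1.1 × 10^-5
x is not negligible relative to C₀; solve x² + 1.1e-05·x − 2.02e-10 = 0.
x = (−Ka + √(Ka² + 4·Ka·C₀))/2 = 9.75 × 10^-6 M
pH = −log[H+] = −log(9.75 × 10^-6) = 5.01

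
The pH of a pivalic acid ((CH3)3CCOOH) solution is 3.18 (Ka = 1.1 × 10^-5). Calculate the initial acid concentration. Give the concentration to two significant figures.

[H+] = 10^(-3.18) = 6.61 × 10^-4 M = x
Ka = x²/(C₀ − x) ⇒ C₀ = x + x²/Ka
C₀ = 6.61 × 10^-4 + (6.61 × 10^-4)²/(1.1 × 10^-5) = 4.04 × 10^-2 M

C₀ = 4.0 × 10^-2 M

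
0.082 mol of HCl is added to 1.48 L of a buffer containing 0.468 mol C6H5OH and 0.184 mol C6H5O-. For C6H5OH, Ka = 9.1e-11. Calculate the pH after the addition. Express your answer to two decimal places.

After neutralization: n(C6H5OH) = 0.55 mol, n(C6H5O-) = 0.102 mol.
pKa = −log(9.1 × 10^-11) = 10.041
pH = pKa + log(n_C6H5O-/n_C6H5OH) = 10.041 + log(0.102/0.55) = 10.041 + (-0.732)

pH = 9.31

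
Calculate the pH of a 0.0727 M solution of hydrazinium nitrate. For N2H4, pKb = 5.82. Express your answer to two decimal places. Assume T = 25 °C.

pH = 4.66

N2H5+ is the conjugate acid of the weak base N2H4.
Kb = 10^(−5.82) = 1.51 × 10^-6
Ka = Kw/Kb = 1.0×10^-14 / 1.51 × 10^-6 = 6.62 × 10^-9
Ka = x²/(0.0727 − x) = 6.62 × 10^-9
Since Ka ≪ C₀, x ≈ √(Ka·C₀) = 2.19 × 10^-5 M.
Check: 0.03% ionized — well under 5%, approximation valid.
pH = −log[H+] = −log(2.19 × 10^-5) = 4.66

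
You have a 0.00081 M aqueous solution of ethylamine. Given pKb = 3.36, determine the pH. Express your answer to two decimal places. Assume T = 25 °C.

C2H5NH2 + H2O ⇌ C2H5NH3+ + OH-
Kb = 10^(−3.36) = 4.37 × 10^-4
Let x = [OH-] at equilibrium. Kb = x²/(0.00081 − x).
x is not negligible relative to C₀; solve x² + 0.000437·x − 3.54e-07 = 0.
x = [−0.000437 + √(0.000437² + 1.42e-06)]/2 = 4.15 × 10^-4 M
pOH = 3.38, so pH = 14.00 − pOH = 10.62

pH = 10.62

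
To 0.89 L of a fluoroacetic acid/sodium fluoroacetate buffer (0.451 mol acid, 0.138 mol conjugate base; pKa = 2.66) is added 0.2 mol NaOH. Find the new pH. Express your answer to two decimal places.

pH = 2.79

After neutralization: n(FCH2COOH) = 0.251 mol, n(FCH2COO-) = 0.338 mol.
Henderson–Hasselbalch with mole ratio 0.338/0.251: pH = 2.66 + (+0.129)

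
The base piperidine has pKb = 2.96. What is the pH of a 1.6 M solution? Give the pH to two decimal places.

C5H10NH + H2O ⇌ C5H10NH2+ + OH-
Kb = 10^(−2.96) = 1.10 × 10^-3
Kb = [OH-]²/(1.6 − [OH-]) = 1.10 × 10^-3
Assume [OH-] ≪ 1.6: [OH-] ≈ √(1.10 × 10^-3 × 1.6) = 4.20 × 10^-2 M
([OH-]/C₀ = 2.6% < 5%, so the approximation holds.)
pOH = −log(4.20 × 10^-2) = 1.38; pH = 14.00 − 1.38 = 12.62

pH = 12.62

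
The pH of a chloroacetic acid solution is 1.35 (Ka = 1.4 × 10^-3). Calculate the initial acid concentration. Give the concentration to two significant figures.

[H+] = 10^(-1.35) = 4.47 × 10^-2 M = x
Ka = x²/(C₀ − x) ⇒ C₀ = x + x²/Ka
C₀ = 4.47 × 10^-2 + (4.47 × 10^-2)²/(1.4 × 10^-3) = 1.47 M

C₀ = 1.5 M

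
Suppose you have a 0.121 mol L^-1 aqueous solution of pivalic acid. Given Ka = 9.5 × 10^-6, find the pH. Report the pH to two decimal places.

(CH3)3CCOOH ⇌ (CH3)3CCOO- + H+
Let x = [H+] at equilibrium. Ka = x²/(0.121 − x).
Since Ka ≪ C₀, x ≈ √(Ka·C₀) = 1.07 × 10^-3 M.
Check: 0.89% ionized — well under 5%, approximation valid.
pH = −log(1.07 × 10^-3) = 2.97

pH = 2.97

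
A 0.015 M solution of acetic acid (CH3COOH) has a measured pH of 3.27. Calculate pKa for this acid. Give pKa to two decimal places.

pKa = 4.70

[H+] = 10^(-3.27) = 5.37 × 10^-4 M
At equilibrium [HA] = 0.015 − 5.37 × 10^-4 = 1.45 × 10^-2 M
Ka = [H+][A-]/[HA] = (5.37 × 10^-4)² / 1.45 × 10^-2 = 1.99 × 10^-5
pKa = -log(1.99 × 10^-5) = 4.70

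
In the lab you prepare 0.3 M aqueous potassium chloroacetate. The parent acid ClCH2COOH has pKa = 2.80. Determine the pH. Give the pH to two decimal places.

pH = 8.14

ClCH2COO- is the conjugate base of the weak acid ClCH2COOH.
Ka = 10^(−2.80) = 1.58 × 10^-3
Kb = Kw/Ka = 1.0×10^-14 / 1.58 × 10^-3 = 6.33 × 10^-12
Let x = [OH-] at equilibrium. Kb = x²/(0.3 − x).
Neglecting x in the denominator: x = √(6.33 × 10^-12 × 0.3) = 1.38 × 10^-6 M
pOH = −log(1.38 × 10^-6) = 5.86; pH = 14.00 − 5.86 = 8.14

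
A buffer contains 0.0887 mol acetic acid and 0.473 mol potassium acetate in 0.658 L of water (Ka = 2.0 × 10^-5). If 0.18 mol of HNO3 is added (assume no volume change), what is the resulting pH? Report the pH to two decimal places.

pH = 4.74

After neutralization: n(CH3COOH) = 0.269 mol, n(CH3COO-) = 0.293 mol.
pKa = −log(2.0 × 10^-5) = 4.699
pH = pKa + log(n_CH3COO-/n_CH3COOH) = 4.699 + log(0.293/0.269) = 4.699 + (+0.037)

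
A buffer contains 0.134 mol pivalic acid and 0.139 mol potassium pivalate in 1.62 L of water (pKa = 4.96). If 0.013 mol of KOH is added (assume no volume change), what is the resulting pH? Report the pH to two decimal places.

pH = 5.06

OH- converts (CH3)3CCOOH to (CH3)3CCOO-: (CH3)3CCOOH → 0.121 mol, (CH3)3CCOO- → 0.152 mol.
Henderson–Hasselbalch with mole ratio 0.152/0.121: pH = 4.96 + (+0.099)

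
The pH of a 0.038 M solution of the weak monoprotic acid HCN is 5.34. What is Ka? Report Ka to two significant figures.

[H+] = 10^(-5.34) = 4.57 × 10^-6 M
At equilibrium [HA] = 0.038 − 4.57 × 10^-6 = 3.80 × 10^-2 M
Ka = [H+][A-]/[HA] = (4.57 × 10^-6)² / 3.80 × 10^-2 = 5.5 × 10^-10

Ka = 5.5 × 10^-10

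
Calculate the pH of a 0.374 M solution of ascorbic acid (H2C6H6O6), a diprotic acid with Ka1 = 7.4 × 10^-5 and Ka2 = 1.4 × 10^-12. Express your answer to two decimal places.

Since Ka1 ≫ Ka2, the first ionization dominates [H+].
Ka1 = x²/(0.374 − x) = 7.4 × 10^-5
x ≈ √(7.4 × 10^-5 × 0.374) = 5.26 × 10^-3 M
pH = −log(5.26 × 10^-3) = 2.28

pH = 2.28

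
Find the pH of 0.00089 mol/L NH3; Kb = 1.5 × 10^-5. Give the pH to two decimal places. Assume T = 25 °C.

pH = 10.03

NH3 + H2O ⇌ NH4+ + OH-
From the ICE table, Kb = [OH-]²/(0.00089 − [OH-]) = 1.5 × 10^-5.
[OH-] is not negligible relative to C₀; solve [OH-]² + 1.5e-05·[OH-] − 1.33e-08 = 0.
[OH-] = [−1.5e-05 + √(1.5e-05² + 5.34e-08)]/2 = 1.08 × 10^-4 M
pOH = 3.97, so pH = 14.00 − pOH = 10.03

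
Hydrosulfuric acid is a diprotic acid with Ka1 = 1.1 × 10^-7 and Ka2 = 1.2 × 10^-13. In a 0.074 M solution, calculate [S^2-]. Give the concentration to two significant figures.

1.2 × 10^-13 M

First ionization gives [H+] ≈ [HS-] = 9.02 × 10^-5 M.
Second step: Ka2 = [H+][S^2-]/[HS-] ≈ [S^2-] (since [H+] ≈ [HS-]).
So [S^2-] ≈ Ka2.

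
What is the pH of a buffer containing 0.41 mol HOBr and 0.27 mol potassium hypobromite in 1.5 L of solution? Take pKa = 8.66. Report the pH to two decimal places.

pH = 8.48

Henderson–Hasselbalch: pH = pKa + log([OBr-]/[HOBr]) = 8.66 + log(0.27/0.41)
pH = 8.66 + (-0.181) = 8.48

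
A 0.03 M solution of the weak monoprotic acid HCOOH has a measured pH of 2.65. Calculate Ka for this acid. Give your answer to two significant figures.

[H+] = 10^(-2.65) = 2.24 × 10^-3 M
At equilibrium [HA] = 0.03 − 2.24 × 10^-3 = 2.78 × 10^-2 M
Ka = [H+][A-]/[HA] = (2.24 × 10^-3)² / 2.78 × 10^-2 = 1.8 × 10^-4

Ka = 1.8 × 10^-4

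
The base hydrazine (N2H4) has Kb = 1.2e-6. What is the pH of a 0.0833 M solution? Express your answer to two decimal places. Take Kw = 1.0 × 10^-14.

N2H4 + H2O ⇌ N2H5+ + OH-
Kb = x²/(0.0833 − x) = 1.2 × 10^-6
Neglecting x in the denominator: x = √(1.2 × 10^-6 × 0.0833) = 3.16 × 10^-4 M
Check: 0.38% ionized — well under 5%, approximation valid.
pOH = 3.50, so pH = 14.00 − pOH = 10.50

pH = 10.50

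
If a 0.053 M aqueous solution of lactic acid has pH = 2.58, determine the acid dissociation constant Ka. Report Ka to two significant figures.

Ka = 1.4 × 10^-4

[H+] = 10^(-2.58) = 2.63 × 10^-3 M
At equilibrium [HA] = 0.053 − 2.63 × 10^-3 = 5.04 × 10^-2 M
Ka = [H+][A-]/[HA] = (2.63 × 10^-3)² / 5.04 × 10^-2 = 1.4 × 10^-4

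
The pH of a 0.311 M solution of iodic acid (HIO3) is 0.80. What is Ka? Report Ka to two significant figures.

Ka = 1.6 × 10^-1

[H+] = 10^(-0.80) = 1.58 × 10^-1 M
At equilibrium [HA] = 0.311 − 1.58 × 10^-1 = 1.53 × 10^-1 M
Ka = [H+][A-]/[HA] = (1.58 × 10^-1)² / 1.53 × 10^-1 = 1.6 × 10^-1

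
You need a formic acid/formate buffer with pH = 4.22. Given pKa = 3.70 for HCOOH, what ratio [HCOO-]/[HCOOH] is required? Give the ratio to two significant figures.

ratio = 3.3

pH = pKa + log(r) ⇒ log(r) = 4.22 − 3.70 = +0.52
r = [HCOO-]/[HCOOH] = 10^(+0.52) = 3.31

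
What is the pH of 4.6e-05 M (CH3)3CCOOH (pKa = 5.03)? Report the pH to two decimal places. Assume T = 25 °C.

(CH3)3CCOOH ⇌ (CH3)3CCOO- + H+
Ka = 10^(−5.03) = 9.33 × 10^-6
Ka = [H+]²/(4.6e-05 − [H+]) = 9.33 × 10^-6
Here C₀/Ka ≈ 4.93, so the small-[H+] approximation fails. Use the quadratic:
[H+] = [−9.33e-06 + √(9.33e-06² + 1.72e-09)]/2 = 1.66 × 10^-5 M
pH = −log(1.66 × 10^-5) = 4.78

pH = 4.78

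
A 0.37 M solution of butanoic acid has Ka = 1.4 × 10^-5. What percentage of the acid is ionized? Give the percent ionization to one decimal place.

CH3(CH2)2COOH ⇌ CH3(CH2)2COO- + H+; let x = [H+] at equilibrium.
x ≈ √(Ka·C₀) = √(1.4 × 10^-5 × 0.37) = 2.28 × 10^-3 M
Fraction ionized = 2.28 × 10^-3 / 0.37 = 0.0062 → 0.6%

0.6%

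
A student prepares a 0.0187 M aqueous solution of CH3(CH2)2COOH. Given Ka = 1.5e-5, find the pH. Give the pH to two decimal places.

pH = 3.28

CH3(CH2)2COOH ⇌ CH3(CH2)2COO- + H+
Ka = [H+]²/(0.0187 − [H+]) = 1.5 × 10^-5
Assume [H+] ≪ 0.0187: [H+] ≈ √(1.5 × 10^-5 × 0.0187) = 5.30 × 10^-4 M
Check: 2.8% ionized — well under 5%, approximation valid.
pH = −log(5.30 × 10^-4) = 3.28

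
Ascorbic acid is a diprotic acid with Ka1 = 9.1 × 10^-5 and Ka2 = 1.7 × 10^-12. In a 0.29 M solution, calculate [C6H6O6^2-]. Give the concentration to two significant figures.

1.7 × 10^-12 M

First ionization gives [H+] ≈ [HC6H6O6-] = 5.14 × 10^-3 M.
Second step: Ka2 = [H+][C6H6O6^2-]/[HC6H6O6-] ≈ [C6H6O6^2-] (since [H+] ≈ [HC6H6O6-]).
So [C6H6O6^2-] ≈ Ka2.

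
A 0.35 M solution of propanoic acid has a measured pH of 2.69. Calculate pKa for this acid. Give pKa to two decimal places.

pKa = 4.92

[H+] = 10^(-2.69) = 2.04 × 10^-3 M
At equilibrium [HA] = 0.35 − 2.04 × 10^-3 = 3.48 × 10^-1 M
Ka = [H+][A-]/[HA] = (2.04 × 10^-3)² / 3.48 × 10^-1 = 1.20 × 10^-5
pKa = -log(1.20 × 10^-5) = 4.92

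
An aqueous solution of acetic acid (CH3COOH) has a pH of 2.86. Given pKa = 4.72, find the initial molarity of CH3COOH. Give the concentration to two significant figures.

C₀ = 1.0 × 10^-1 M

[H+] = 10^(-2.86) = 1.38 × 10^-3 M = x
Ka = 10^(−4.72) = 1.91 × 10^-5
Ka = x²/(C₀ − x) ⇒ C₀ = x + x²/Ka
C₀ = 1.38 × 10^-3 + (1.38 × 10^-3)²/(1.91 × 10^-5) = 1.01 × 10^-1 M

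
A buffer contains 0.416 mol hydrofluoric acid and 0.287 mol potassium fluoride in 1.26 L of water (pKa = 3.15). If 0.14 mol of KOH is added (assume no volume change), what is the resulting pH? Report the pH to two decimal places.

pH = 3.34

After neutralization: n(HF) = 0.276 mol, n(F-) = 0.427 mol.
Henderson–Hasselbalch with mole ratio 0.427/0.276: pH = 3.15 + (+0.190)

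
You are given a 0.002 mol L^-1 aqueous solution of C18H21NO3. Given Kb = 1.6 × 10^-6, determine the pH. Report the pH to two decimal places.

pH = 9.75

C18H21NO3 + H2O ⇌ C18H22NO3+ + OH-
Let x = [OH-] at equilibrium. Kb = x²/(0.002 − x).
Assume x ≪ 0.002: x ≈ √(1.6 × 10^-6 × 0.002) = 5.66 × 10^-5 M
pOH = −log(5.66 × 10^-5) = 4.25; pH = 14.00 − 4.25 = 9.75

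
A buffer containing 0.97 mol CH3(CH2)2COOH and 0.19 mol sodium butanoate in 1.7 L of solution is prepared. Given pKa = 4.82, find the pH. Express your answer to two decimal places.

Using pH = pKa + log([base]/[acid]) with [base]/[acid] = 0.19/0.97:
pH = 4.82 + (-0.708) = 4.11

pH = 4.11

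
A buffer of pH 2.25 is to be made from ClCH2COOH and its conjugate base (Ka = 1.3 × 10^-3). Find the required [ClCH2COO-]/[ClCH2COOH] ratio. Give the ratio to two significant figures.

ratio = 0.23

pKa = -log(1.3 × 10^-3) = 2.886
pH = pKa + log(r) ⇒ log(r) = 2.25 − 2.886 = -0.636
r = [ClCH2COO-]/[ClCH2COOH] = 10^(-0.636) = 0.231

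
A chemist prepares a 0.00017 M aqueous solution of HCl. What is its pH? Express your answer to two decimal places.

HCl is a strong acid and dissociates completely, so [H+] = 0.00017 M.
pH = -log(0.00017) = 3.77

pH = 3.77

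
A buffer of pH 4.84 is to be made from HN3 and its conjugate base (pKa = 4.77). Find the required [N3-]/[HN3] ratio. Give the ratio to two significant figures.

ratio = 1.2

pH = pKa + log(r) ⇒ log(r) = 4.84 − 4.77 = +0.07
r = [N3-]/[HN3] = 10^(+0.07) = 1.17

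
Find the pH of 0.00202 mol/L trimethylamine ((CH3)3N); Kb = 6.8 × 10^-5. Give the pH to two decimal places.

pH = 10.53

(CH3)3N + H2O ⇌ (CH3)3NH+ + OH-
Kb = x²/(0.00202 − x) = 6.8 × 10^-5
x is not negligible relative to C₀; solve x² + 6.8e-05·x − 1.37e-07 = 0.
x = (−Kb + √(Kb² + 4·Kb·C₀))/2 = 3.38 × 10^-4 M
pOH = 3.47, so pH = 14.00 − pOH = 10.53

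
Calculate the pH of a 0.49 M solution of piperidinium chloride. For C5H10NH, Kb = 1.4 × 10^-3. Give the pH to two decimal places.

C5H10NH2+ is the conjugate acid of the weak base C5H10NH.
Ka = Kw/Kb = 1.0×10^-14 / 1.4 × 10^-3 = 7.14 × 10^-12
From the ICE table, Ka = [H+]²/(0.49 − [H+]) = 7.14 × 10^-12.
Assume [H+] ≪ 0.49: [H+] ≈ √(7.14 × 10^-12 × 0.49) = 1.87 × 10^-6 M
pH = −log(1.87 × 10^-6) = 5.73

pH = 5.73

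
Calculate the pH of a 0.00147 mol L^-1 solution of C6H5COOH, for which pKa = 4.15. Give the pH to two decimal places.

C6H5COOH ⇌ C6H5COO- + H+
Ka = 10^(−4.15) = 7.08 × 10^-5
Let x = [H+] at equilibrium. Ka = x²/(0.00147 − x).
The 5% rule fails; solving x² + Ka·x − Ka·C₀ = 0 exactly:
x = [−7.08e-05 + √(7.08e-05² + 4.16e-07)]/2 = 2.89 × 10^-4 M
pH = −log[H+] = −log(2.89 × 10^-4) = 3.54

pH = 3.54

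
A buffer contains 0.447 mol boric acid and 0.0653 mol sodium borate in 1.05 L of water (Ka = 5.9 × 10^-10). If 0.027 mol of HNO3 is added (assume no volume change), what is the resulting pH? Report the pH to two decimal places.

pH = 8.14

After neutralization: n(B(OH)3) = 0.474 mol, n(B(OH)4-) = 0.0383 mol.
pKa = −log(5.9 × 10^-10) = 9.229
pH = pKa + log(n_B(OH)4-/n_B(OH)3) = 9.229 + log(0.0383/0.474) = 9.229 + (-1.093)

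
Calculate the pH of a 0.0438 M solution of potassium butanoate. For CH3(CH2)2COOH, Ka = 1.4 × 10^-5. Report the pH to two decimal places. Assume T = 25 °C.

CH3(CH2)2COO- is the conjugate base of the weak acid CH3(CH2)2COOH.
Kb = Kw/Ka = 1.0×10^-14 / 1.4 × 10^-5 = 7.14 × 10^-10
Let x = [OH-] at equilibrium. Kb = x²/(0.0438 − x).
Assume x ≪ 0.0438: x ≈ √(7.14 × 10^-10 × 0.0438) = 5.59 × 10^-6 M
pOH = 5.25, so pH = 14.00 − pOH = 8.75

pH = 8.75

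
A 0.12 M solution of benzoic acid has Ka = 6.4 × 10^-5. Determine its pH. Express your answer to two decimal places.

pH = 2.56

C6H5COOH ⇌ C6H5COO- + H+
Let x = [H+] at equilibrium. Ka = x²/(0.12 − x).
Neglecting x in the denominator: x = √(6.4 × 10^-5 × 0.12) = 2.77 × 10^-3 M
(x/C₀ = 2.3% < 5%, so the approximation holds.)
pH = −log(2.77 × 10^-3) = 2.56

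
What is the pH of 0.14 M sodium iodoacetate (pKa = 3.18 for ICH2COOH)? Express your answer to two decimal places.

pH = 8.16

ICH2COO- is the conjugate base of the weak acid ICH2COOH.
Ka = 10^(−3.18) = 6.61 × 10^-4
Kb = Kw/Ka = 1.0×10^-14 / 6.61 × 10^-4 = 1.51 × 10^-11
Kb = [OH-]²/(0.14 − [OH-]) = 1.51 × 10^-11
Assume [OH-] ≪ 0.14: [OH-] ≈ √(1.51 × 10^-11 × 0.14) = 1.45 × 10^-6 M
Check: 0.001% ionized — well under 5%, approximation valid.
pOH = 5.84, so pH = 14.00 − pOH = 8.16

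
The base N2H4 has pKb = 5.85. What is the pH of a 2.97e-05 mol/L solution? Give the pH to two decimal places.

pH = 8.76

N2H4 + H2O ⇌ N2H5+ + OH-
Kb = 10^(−5.85) = 1.41 × 10^-6
From the ICE table, Kb = [OH-]²/(2.97e-05 − [OH-]) = 1.41 × 10^-6.
Here C₀/Kb ≈ 21.1, so the small-[OH-] approximation fails. Use the quadratic:
[OH-] = (−Kb + √(Kb² + 4·Kb·C₀))/2 = 5.80 × 10^-6 M
pOH = −log(5.80 × 10^-6) = 5.24; pH = 14.00 − 5.24 = 8.76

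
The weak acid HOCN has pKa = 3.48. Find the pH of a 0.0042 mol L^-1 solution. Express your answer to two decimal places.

HOCN ⇌ OCN- + H+
Ka = 10^(−3.48) = 3.31 × 10^-4
From the ICE table, Ka = x²/(0.0042 − x) = 3.31 × 10^-4.
The 5% rule fails; solving x² + Ka·x − Ka·C₀ = 0 exactly:
x = (−Ka + √(Ka² + 4·Ka·C₀))/2 = 1.03 × 10^-3 M
pH = −log(1.03 × 10^-3) = 2.99

pH = 2.99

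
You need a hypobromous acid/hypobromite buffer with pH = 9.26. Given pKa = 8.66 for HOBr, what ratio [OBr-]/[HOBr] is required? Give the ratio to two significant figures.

pH = pKa + log(r) ⇒ log(r) = 9.26 − 8.66 = +0.60
r = [OBr-]/[HOBr] = 10^(+0.60) = 3.98

ratio = 4.0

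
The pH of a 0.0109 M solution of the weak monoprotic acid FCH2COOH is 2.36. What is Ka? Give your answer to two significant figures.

[H+] = 10^(-2.36) = 4.37 × 10^-3 M
At equilibrium [HA] = 0.0109 − 4.37 × 10^-3 = 6.53 × 10^-3 M
Ka = [H+][A-]/[HA] = (4.37 × 10^-3)² / 6.53 × 10^-3 = 2.9 × 10^-3

Ka = 2.9 × 10^-3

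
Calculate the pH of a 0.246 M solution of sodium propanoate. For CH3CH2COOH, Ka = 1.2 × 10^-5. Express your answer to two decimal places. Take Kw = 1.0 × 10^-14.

pH = 9.16

CH3CH2COO- is the conjugate base of the weak acid CH3CH2COOH.
Kb = Kw/Ka = 1.0×10^-14 / 1.2 × 10^-5 = 8.33 × 10^-10
Kb = [OH-]²/(0.246 − [OH-]) = 8.33 × 10^-10
Assume [OH-] ≪ 0.246: [OH-] ≈ √(8.33 × 10^-10 × 0.246) = 1.43 × 10^-5 M
pOH = −log(1.43 × 10^-5) = 4.84; pH = 14.00 − 4.84 = 9.16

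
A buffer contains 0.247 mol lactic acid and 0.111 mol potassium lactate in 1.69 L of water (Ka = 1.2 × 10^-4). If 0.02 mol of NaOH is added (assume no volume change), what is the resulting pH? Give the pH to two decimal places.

pH = 3.68

After neutralization: n(CH3CH(OH)COOH) = 0.227 mol, n(CH3CH(OH)COO-) = 0.131 mol.
pKa = −log(1.2 × 10^-4) = 3.921
pH = pKa + log(n_CH3CH(OH)COO-/n_CH3CH(OH)COOH) = 3.921 + log(0.131/0.227) = 3.921 + (-0.239)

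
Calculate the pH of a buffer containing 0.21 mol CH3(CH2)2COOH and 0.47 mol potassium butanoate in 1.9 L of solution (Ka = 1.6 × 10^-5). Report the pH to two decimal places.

pH = 5.15

pKa = −log(1.6 × 10^-5) = 4.796
Henderson–Hasselbalch: pH = pKa + log([CH3(CH2)2COO-]/[CH3(CH2)2COOH]) = 4.796 + log(0.47/0.21)
pH = 4.796 + (+0.350) = 5.15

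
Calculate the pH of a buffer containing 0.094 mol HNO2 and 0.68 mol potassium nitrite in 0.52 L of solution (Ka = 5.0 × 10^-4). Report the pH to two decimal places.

pKa = −log(5.0 × 10^-4) = 3.301
Using pH = pKa + log([base]/[acid]) with [base]/[acid] = 0.68/0.094:
pH = 3.301 + (+0.859) = 4.16

pH = 4.16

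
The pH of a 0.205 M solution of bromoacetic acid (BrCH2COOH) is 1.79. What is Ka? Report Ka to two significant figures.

Ka = 1.4 × 10^-3

[H+] = 10^(-1.79) = 1.62 × 10^-2 M
At equilibrium [HA] = 0.205 − 1.62 × 10^-2 = 1.89 × 10^-1 M
Ka = [H+][A-]/[HA] = (1.62 × 10^-2)² / 1.89 × 10^-1 = 1.4 × 10^-3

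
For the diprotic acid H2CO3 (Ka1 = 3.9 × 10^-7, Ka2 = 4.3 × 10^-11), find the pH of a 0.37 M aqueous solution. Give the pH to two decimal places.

Ka1 ≫ Ka2, so treat the first dissociation as the only significant source of H+.
Ka1 = x²/(0.37 − x) = 3.9 × 10^-7
x ≈ √(3.9 × 10^-7 × 0.37) = 3.80 × 10^-4 M
pH = −log(3.80 × 10^-4) = 3.42

pH = 3.42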